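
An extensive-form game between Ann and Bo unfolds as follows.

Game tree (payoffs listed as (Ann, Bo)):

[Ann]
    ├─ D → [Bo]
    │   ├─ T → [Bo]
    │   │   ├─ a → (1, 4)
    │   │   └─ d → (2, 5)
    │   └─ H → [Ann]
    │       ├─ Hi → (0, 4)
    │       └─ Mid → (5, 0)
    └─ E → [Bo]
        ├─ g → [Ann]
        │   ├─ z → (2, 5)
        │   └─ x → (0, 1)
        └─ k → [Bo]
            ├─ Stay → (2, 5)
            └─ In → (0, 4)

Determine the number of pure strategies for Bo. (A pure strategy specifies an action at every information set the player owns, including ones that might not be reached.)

16

Bo owns the node after D with actions {T, H} — two choices.
Bo owns the node after E with actions {g, k} — two choices.
Bo owns the node after D-T with actions {a, d} — two choices.
Bo owns the node after E-k with actions {Stay, In} — two choices.
A pure strategy fixes one action at each information set independently, so the count is the product 2 × 2 × 2 × 2 = 16.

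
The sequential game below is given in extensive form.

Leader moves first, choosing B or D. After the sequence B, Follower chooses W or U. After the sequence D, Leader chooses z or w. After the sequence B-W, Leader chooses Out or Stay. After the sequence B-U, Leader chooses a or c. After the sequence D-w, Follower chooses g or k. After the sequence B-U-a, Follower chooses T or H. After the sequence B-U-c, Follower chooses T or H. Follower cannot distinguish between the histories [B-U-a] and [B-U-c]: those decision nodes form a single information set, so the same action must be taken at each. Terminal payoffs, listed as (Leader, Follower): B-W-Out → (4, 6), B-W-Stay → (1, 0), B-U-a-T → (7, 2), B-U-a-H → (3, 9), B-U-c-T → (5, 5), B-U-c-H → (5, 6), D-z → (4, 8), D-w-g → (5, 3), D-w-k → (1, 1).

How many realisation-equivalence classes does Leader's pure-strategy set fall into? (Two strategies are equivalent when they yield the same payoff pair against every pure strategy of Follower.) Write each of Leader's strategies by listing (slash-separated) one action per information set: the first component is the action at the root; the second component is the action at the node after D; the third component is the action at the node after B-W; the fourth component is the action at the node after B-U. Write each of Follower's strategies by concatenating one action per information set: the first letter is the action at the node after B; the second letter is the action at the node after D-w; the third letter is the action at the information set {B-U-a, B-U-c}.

6

Leader has 16 pure strategies: B/z/Out/a, B/z/Out/c, B/z/Stay/a, B/z/Stay/c, B/w/Out/a, B/w/Out/c, B/w/Stay/a, B/w/Stay/c, D/z/Out/a, D/z/Out/c, D/z/Stay/a, D/z/Stay/c, D/w/Out/a, D/w/Out/c, D/w/Stay/a, D/w/Stay/c. Columns: WgT, WgH, WkT, WkH, UgT, UgH, UkT, UkH.
{B/z/Out/a, B/w/Out/a} → row (4,6) (4,6) (4,6) (4,6) (7,2) (3,9) (7,2) (3,9)
{B/z/Out/c, B/w/Out/c} → row (4,6) (4,6) (4,6) (4,6) (5,5) (5,6) (5,5) (5,6)
{B/z/Stay/a, B/w/Stay/a} → row (1,0) (1,0) (1,0) (1,0) (7,2) (3,9) (7,2) (3,9)
{B/z/Stay/c, B/w/Stay/c} → row (1,0) (1,0) (1,0) (1,0) (5,5) (5,6) (5,5) (5,6)
{D/z/Out/a, D/z/Out/c, D/z/Stay/a, D/z/Stay/c} → row (4,8) (4,8) (4,8) (4,8) (4,8) (4,8) (4,8) (4,8)
{D/w/Out/a, D/w/Out/c, D/w/Stay/a, D/w/Stay/c} → row (5,3) (5,3) (1,1) (1,1) (5,3) (5,3) (1,1) (1,1)
That's 6 distinct rows out of 16 strategies.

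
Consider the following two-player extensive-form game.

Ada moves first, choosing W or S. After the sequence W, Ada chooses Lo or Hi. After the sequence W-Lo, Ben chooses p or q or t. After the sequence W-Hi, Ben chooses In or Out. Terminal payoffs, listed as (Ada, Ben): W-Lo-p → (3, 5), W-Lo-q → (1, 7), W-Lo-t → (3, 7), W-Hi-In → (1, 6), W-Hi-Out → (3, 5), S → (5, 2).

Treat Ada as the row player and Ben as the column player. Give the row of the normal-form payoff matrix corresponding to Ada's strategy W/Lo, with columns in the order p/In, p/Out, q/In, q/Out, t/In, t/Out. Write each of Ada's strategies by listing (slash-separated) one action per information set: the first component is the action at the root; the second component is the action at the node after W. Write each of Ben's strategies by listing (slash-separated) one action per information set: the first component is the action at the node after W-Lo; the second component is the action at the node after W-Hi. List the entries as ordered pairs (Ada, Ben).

(3,5) (3,5) (1,7) (1,7) (3,7) (3,7)

vs p/In: Ada plays W → Ada plays Lo at [W] → Ben plays p at [W-Lo] → (3, 5)
vs p/Out: Ada plays W → Ada plays Lo at [W] → Ben plays p at [W-Lo] → (3, 5)
vs q/In: Ada plays W → Ada plays Lo at [W] → Ben plays q at [W-Lo] → (1, 7)
vs q/Out: Ada plays W → Ada plays Lo at [W] → Ben plays q at [W-Lo] → (1, 7)
vs t/In: Ada plays W → Ada plays Lo at [W] → Ben plays t at [W-Lo] → (3, 7)
vs t/Out: Ada plays W → Ada plays Lo at [W] → Ben plays t at [W-Lo] → (3, 7)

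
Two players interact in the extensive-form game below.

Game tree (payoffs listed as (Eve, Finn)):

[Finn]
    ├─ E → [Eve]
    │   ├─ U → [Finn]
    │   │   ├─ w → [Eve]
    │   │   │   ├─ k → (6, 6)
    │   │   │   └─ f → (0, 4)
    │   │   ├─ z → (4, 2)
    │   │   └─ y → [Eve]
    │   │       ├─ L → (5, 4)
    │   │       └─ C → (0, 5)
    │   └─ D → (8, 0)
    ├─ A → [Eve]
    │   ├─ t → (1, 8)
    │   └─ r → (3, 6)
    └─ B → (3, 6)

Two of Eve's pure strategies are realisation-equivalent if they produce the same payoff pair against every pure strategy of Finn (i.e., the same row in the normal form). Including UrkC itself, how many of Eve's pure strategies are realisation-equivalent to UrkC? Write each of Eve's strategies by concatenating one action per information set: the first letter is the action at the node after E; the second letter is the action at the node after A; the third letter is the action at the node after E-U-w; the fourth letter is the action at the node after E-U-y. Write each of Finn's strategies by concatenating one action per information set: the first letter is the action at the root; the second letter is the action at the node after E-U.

Row for UrkC (columns Ew, Ez, Ey, Aw, Az, Ay, Bw, Bz, By): (6,6) (4,2) (0,5) (3,6) (3,6) (3,6) (3,6) (3,6) (3,6).
Every one of Eve's information sets is on the play path for some reply by Finn when Eve follows UrkC.
Changing the action at any of them therefore changes at least one column, so only UrkC itself gives this row.

1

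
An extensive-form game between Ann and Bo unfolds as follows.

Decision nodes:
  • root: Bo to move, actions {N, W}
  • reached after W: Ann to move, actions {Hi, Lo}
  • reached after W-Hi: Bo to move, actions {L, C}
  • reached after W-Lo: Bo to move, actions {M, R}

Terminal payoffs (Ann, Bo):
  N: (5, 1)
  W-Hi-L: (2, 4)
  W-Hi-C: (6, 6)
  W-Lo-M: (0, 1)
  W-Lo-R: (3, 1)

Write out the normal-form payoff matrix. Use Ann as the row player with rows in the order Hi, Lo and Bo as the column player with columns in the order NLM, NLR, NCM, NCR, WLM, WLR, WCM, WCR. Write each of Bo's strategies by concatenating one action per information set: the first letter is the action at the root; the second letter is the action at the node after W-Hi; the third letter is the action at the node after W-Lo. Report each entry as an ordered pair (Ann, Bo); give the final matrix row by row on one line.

Row Hi: NLM→(5,1), NLR→(5,1), NCM→(5,1), NCR→(5,1), WLM→(2,4), WLR→(2,4), WCM→(6,6), WCR→(6,6)
Row Lo: NLM→(5,1), NLR→(5,1), NCM→(5,1), NCR→(5,1), WLM→(0,1), WLR→(3,1), WCM→(0,1), WCR→(3,1)

Hi: (5,1) (5,1) (5,1) (5,1) (2,4) (2,4) (6,6) (6,6) | Lo: (5,1) (5,1) (5,1) (5,1) (0,1) (3,1) (0,1) (3,1)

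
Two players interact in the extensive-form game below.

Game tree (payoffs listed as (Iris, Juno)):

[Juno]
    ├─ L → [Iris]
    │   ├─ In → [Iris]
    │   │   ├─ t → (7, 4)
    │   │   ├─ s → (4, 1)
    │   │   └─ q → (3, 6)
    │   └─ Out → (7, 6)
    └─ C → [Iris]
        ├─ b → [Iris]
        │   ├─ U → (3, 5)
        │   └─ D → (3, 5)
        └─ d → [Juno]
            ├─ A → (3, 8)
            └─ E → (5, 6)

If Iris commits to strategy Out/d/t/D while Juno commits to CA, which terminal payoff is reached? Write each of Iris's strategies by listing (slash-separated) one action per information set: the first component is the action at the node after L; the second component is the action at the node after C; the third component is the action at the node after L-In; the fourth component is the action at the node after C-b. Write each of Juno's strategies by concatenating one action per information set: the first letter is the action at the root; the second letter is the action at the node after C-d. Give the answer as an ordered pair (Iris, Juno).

Trace the play path from the root:
  Juno plays C
  Iris plays d at [C]
  Juno plays A at [C-d]
→ terminal payoff (3, 8).
(Iris's choice at the node after L is never reached on this path, so it doesn't affect the outcome.)

(3, 8)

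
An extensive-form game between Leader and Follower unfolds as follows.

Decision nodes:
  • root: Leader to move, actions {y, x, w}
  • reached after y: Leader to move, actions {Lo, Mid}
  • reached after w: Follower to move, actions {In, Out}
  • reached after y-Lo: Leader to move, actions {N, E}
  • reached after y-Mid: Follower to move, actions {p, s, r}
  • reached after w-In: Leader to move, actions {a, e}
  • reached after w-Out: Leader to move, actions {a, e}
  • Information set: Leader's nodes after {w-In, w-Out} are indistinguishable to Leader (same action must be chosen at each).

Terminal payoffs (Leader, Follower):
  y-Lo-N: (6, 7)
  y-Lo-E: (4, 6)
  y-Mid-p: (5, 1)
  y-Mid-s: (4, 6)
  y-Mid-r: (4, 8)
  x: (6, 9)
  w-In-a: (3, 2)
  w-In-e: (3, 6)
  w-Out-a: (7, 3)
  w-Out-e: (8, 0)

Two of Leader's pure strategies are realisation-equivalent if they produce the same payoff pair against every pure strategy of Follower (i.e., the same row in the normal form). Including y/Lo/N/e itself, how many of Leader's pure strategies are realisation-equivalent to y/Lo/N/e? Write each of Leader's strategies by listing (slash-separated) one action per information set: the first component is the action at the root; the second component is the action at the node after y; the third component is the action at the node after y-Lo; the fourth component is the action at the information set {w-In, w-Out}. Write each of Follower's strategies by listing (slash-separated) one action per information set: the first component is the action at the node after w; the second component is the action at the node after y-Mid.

Row for y/Lo/N/e (columns In/p, In/s, In/r, Out/p, Out/s, Out/r): (6,7) (6,7) (6,7) (6,7) (6,7) (6,7).
Under y/Lo/N/e, Leader's choice at the information set {w-In, w-Out} can never be reached regardless of what Follower does, so varying those choices leaves every outcome unchanged.
Holding the reachable choices fixed and varying the unreachable one freely already gives 2 equivalent strategies.
No other strategy reproduces this row, so those 2 are the full class: y/Lo/N/a, y/Lo/N/e.

2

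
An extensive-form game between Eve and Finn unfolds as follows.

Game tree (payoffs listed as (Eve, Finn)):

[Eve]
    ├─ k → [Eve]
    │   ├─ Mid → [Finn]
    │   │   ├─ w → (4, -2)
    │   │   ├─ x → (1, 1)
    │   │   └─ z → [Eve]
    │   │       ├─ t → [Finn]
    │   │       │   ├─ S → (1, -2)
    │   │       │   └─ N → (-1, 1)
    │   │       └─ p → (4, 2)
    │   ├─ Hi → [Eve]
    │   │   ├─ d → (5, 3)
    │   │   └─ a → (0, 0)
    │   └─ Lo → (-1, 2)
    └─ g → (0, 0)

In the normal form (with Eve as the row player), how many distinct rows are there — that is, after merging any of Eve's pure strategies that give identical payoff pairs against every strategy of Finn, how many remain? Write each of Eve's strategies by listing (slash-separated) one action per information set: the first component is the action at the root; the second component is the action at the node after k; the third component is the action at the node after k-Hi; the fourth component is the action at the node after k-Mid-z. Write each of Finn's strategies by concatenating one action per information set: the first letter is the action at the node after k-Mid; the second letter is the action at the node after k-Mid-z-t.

Eve has 24 pure strategies: k/Mid/d/t, k/Mid/d/p, k/Mid/a/t, k/Mid/a/p, k/Hi/d/t, k/Hi/d/p, k/Hi/a/t, k/Hi/a/p, k/Lo/d/t, k/Lo/d/p, k/Lo/a/t, k/Lo/a/p, g/Mid/d/t, g/Mid/d/p, g/Mid/a/t, g/Mid/a/p, g/Hi/d/t, g/Hi/d/p, g/Hi/a/t, g/Hi/a/p, g/Lo/d/t, g/Lo/d/p, g/Lo/a/t, g/Lo/a/p. Columns: wS, wN, xS, xN, zS, zN.
{k/Mid/d/t, k/Mid/a/t} → row (4,-2) (4,-2) (1,1) (1,1) (1,-2) (-1,1)
{k/Mid/d/p, k/Mid/a/p} → row (4,-2) (4,-2) (1,1) (1,1) (4,2) (4,2)
{k/Hi/d/t, k/Hi/d/p} → row (5,3) (5,3) (5,3) (5,3) (5,3) (5,3)
{k/Hi/a/t, k/Hi/a/p, g/Mid/d/t, g/Mid/d/p, g/Mid/a/t, g/Mid/a/p, g/Hi/d/t, g/Hi/d/p, g/Hi/a/t, g/Hi/a/p, g/Lo/d/t, g/Lo/d/p, g/Lo/a/t, g/Lo/a/p} → row (0,0) (0,0) (0,0) (0,0) (0,0) (0,0)
{k/Lo/d/t, k/Lo/d/p, k/Lo/a/t, k/Lo/a/p} → row (-1,2) (-1,2) (-1,2) (-1,2) (-1,2) (-1,2)
That's 5 distinct rows out of 24 strategies.

5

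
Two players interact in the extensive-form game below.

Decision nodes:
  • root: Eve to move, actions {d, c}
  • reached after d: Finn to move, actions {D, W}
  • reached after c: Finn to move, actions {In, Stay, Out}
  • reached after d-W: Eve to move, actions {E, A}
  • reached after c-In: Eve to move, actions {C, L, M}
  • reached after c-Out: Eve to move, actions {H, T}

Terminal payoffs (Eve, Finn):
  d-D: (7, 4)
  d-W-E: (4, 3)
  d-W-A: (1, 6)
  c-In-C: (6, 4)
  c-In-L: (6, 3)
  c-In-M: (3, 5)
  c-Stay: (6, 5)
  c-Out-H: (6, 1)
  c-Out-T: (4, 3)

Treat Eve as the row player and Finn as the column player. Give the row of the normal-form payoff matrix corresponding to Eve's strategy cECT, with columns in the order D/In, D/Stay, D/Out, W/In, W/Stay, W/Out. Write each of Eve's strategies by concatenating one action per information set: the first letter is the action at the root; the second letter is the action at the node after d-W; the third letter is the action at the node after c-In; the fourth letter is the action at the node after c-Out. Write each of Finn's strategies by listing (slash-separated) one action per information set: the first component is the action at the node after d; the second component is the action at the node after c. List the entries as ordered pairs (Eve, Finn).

(6,4) (6,5) (4,3) (6,4) (6,5) (4,3)

vs D/In: Eve plays c → Finn plays In at [c] → Eve plays C at [c-In] → (6, 4)
vs D/Stay: Eve plays c → Finn plays Stay at [c] → (6, 5)
vs D/Out: Eve plays c → Finn plays Out at [c] → Eve plays T at [c-Out] → (4, 3)
vs W/In: Eve plays c → Finn plays In at [c] → Eve plays C at [c-In] → (6, 4)
vs W/Stay: Eve plays c → Finn plays Stay at [c] → (6, 5)
vs W/Out: Eve plays c → Finn plays Out at [c] → Eve plays T at [c-Out] → (4, 3)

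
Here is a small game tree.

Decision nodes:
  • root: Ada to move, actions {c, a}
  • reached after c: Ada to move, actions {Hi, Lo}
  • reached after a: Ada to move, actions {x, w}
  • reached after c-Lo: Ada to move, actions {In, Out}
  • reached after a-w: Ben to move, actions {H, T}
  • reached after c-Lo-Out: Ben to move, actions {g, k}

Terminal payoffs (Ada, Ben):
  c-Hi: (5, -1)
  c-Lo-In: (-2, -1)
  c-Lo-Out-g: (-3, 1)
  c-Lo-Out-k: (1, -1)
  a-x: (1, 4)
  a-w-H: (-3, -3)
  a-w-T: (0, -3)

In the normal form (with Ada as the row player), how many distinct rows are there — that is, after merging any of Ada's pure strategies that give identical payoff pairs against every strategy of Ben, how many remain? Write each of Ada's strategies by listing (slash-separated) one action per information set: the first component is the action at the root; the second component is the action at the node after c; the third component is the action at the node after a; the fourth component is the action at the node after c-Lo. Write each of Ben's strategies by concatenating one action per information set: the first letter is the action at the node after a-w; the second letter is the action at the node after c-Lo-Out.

5

Ada has 16 pure strategies: c/Hi/x/In, c/Hi/x/Out, c/Hi/w/In, c/Hi/w/Out, c/Lo/x/In, c/Lo/x/Out, c/Lo/w/In, c/Lo/w/Out, a/Hi/x/In, a/Hi/x/Out, a/Hi/w/In, a/Hi/w/Out, a/Lo/x/In, a/Lo/x/Out, a/Lo/w/In, a/Lo/w/Out. Columns: Hg, Hk, Tg, Tk.
{c/Hi/x/In, c/Hi/x/Out, c/Hi/w/In, c/Hi/w/Out} → row (5,-1) (5,-1) (5,-1) (5,-1)
{c/Lo/x/In, c/Lo/w/In} → row (-2,-1) (-2,-1) (-2,-1) (-2,-1)
{c/Lo/x/Out, c/Lo/w/Out} → row (-3,1) (1,-1) (-3,1) (1,-1)
{a/Hi/x/In, a/Hi/x/Out, a/Lo/x/In, a/Lo/x/Out} → row (1,4) (1,4) (1,4) (1,4)
{a/Hi/w/In, a/Hi/w/Out, a/Lo/w/In, a/Lo/w/Out} → row (-3,-3) (-3,-3) (0,-3) (0,-3)
That's 5 distinct rows out of 16 strategies.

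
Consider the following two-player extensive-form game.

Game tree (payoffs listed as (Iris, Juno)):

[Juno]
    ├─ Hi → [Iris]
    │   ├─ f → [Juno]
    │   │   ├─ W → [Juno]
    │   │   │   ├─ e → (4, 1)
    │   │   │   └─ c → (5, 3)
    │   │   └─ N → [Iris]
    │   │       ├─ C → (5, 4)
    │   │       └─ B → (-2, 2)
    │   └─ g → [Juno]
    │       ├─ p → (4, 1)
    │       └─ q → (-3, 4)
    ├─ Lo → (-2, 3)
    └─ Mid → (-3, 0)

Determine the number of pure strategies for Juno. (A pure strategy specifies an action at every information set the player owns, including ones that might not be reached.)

Juno owns the root with actions {Hi, Lo, Mid} — three choices.
Juno owns the node after Hi-f with actions {W, N} — two choices.
Juno owns the node after Hi-g with actions {p, q} — two choices.
Juno owns the node after Hi-f-W with actions {e, c} — two choices.
A pure strategy fixes one action at each information set independently, so the count is the product 3 × 2 × 2 × 2 = 24.

24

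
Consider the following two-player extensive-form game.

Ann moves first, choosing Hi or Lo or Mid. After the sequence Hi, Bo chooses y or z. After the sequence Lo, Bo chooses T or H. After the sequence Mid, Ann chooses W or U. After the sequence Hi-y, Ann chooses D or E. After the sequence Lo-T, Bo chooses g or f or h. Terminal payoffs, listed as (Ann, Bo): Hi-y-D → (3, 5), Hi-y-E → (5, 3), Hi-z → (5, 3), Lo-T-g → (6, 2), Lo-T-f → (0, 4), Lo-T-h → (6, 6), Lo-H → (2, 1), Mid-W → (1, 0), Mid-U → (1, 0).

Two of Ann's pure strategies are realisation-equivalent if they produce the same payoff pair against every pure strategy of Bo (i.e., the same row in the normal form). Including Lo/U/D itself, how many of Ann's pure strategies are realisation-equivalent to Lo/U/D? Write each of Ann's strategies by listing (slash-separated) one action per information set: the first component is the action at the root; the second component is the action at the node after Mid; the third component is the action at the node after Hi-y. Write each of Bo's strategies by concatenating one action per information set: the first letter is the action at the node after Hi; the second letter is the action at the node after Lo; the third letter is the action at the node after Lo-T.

Row for Lo/U/D (columns yTg, yTf, yTh, yHg, yHf, yHh, zTg, zTf, zTh, zHg, zHf, zHh): (6,2) (0,4) (6,6) (2,1) (2,1) (2,1) (6,2) (0,4) (6,6) (2,1) (2,1) (2,1).
Under Lo/U/D, Ann's choice at the node after Mid and at the node after Hi-y can never be reached regardless of what Bo does, so varying those choices leaves every outcome unchanged.
Holding the reachable choices fixed and varying the unreachable ones freely already gives 2 × 2 = 4 equivalent strategies.
No other strategy reproduces this row, so those 4 are the full class: Lo/W/D, Lo/W/E, Lo/U/D, Lo/U/E.

4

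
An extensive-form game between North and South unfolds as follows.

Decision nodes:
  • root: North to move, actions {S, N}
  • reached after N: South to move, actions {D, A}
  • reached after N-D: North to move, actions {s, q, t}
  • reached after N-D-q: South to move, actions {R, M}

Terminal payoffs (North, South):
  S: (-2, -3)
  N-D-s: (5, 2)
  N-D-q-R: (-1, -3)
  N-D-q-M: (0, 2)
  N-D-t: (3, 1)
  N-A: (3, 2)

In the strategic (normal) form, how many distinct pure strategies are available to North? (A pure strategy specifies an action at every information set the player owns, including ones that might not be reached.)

North owns the root with actions {S, N} — two choices.
North owns the node after N-D with actions {s, q, t} — three choices.
A pure strategy fixes one action at each information set independently, so the count is the product 2 × 3 = 6.

6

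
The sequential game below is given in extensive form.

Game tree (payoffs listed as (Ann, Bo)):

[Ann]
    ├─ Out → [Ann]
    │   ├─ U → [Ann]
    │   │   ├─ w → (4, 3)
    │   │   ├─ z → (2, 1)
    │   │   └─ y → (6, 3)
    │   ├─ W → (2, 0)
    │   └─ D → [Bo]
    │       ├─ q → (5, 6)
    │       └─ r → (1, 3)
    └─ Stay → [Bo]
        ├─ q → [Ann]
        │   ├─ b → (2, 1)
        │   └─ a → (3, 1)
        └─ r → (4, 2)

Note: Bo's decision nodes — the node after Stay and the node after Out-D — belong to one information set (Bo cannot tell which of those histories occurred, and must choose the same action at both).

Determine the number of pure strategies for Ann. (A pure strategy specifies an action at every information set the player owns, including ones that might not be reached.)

36

Ann owns the root with actions {Out, Stay} — two choices.
Ann owns the node after Out with actions {U, W, D} — three choices.
Ann owns the node after Out-U with actions {w, z, y} — three choices.
Ann owns the node after Stay-q with actions {b, a} — two choices.
A pure strategy fixes one action at each information set independently, so the count is the product 2 × 3 × 3 × 2 = 36.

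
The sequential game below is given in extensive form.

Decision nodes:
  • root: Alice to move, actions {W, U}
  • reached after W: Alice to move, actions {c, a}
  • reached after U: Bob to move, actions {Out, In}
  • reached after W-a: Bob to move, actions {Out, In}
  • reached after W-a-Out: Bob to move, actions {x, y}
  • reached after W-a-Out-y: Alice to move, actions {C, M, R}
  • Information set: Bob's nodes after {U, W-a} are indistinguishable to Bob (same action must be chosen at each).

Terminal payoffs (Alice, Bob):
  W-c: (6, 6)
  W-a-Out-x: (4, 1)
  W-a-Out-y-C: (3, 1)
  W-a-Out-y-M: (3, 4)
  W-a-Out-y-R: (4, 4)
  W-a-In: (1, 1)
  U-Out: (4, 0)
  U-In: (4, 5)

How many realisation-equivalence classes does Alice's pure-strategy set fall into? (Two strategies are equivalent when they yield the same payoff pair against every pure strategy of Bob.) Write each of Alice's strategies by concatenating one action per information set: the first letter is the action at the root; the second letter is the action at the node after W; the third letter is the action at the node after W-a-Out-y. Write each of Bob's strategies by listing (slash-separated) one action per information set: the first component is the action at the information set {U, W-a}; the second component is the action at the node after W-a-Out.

Alice has 12 pure strategies: WcC, WcM, WcR, WaC, WaM, WaR, UcC, UcM, UcR, UaC, UaM, UaR. Columns: Out/x, Out/y, In/x, In/y.
{WcC, WcM, WcR} → row (6,6) (6,6) (6,6) (6,6)
{WaC} → row (4,1) (3,1) (1,1) (1,1)
{WaM} → row (4,1) (3,4) (1,1) (1,1)
{WaR} → row (4,1) (4,4) (1,1) (1,1)
{UcC, UcM, UcR, UaC, UaM, UaR} → row (4,0) (4,0) (4,5) (4,5)
That's 5 distinct rows out of 12 strategies.

5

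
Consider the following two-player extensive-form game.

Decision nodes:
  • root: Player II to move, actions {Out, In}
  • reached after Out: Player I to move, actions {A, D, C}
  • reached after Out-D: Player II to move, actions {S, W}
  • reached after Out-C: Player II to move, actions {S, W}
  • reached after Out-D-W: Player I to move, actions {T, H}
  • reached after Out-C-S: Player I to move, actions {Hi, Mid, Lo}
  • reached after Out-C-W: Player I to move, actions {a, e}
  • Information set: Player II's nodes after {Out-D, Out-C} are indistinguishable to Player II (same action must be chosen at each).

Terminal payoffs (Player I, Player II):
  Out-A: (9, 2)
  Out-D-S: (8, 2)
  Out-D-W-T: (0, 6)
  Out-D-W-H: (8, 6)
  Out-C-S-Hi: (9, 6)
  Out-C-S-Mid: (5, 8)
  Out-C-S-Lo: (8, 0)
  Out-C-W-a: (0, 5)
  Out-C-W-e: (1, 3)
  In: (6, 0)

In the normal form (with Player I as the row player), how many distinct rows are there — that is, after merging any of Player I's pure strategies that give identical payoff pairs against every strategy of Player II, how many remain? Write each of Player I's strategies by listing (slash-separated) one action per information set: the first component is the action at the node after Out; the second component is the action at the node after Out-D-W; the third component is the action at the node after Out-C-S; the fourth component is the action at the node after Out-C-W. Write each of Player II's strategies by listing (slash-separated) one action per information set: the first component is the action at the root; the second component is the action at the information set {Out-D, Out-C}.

Player I has 36 pure strategies: A/T/Hi/a, A/T/Hi/e, A/T/Mid/a, A/T/Mid/e, A/T/Lo/a, A/T/Lo/e, A/H/Hi/a, A/H/Hi/e, A/H/Mid/a, A/H/Mid/e, A/H/Lo/a, A/H/Lo/e, D/T/Hi/a, D/T/Hi/e, D/T/Mid/a, D/T/Mid/e, D/T/Lo/a, D/T/Lo/e, D/H/Hi/a, D/H/Hi/e, D/H/Mid/a, D/H/Mid/e, D/H/Lo/a, D/H/Lo/e, C/T/Hi/a, C/T/Hi/e, C/T/Mid/a, C/T/Mid/e, C/T/Lo/a, C/T/Lo/e, C/H/Hi/a, C/H/Hi/e, C/H/Mid/a, C/H/Mid/e, C/H/Lo/a, C/H/Lo/e. Columns: Out/S, Out/W, In/S, In/W.
{A/T/Hi/a, A/T/Hi/e, A/T/Mid/a, A/T/Mid/e, A/T/Lo/a, A/T/Lo/e, A/H/Hi/a, A/H/Hi/e, A/H/Mid/a, A/H/Mid/e, A/H/Lo/a, A/H/Lo/e} → row (9,2) (9,2) (6,0) (6,0)
{D/T/Hi/a, D/T/Hi/e, D/T/Mid/a, D/T/Mid/e, D/T/Lo/a, D/T/Lo/e} → row (8,2) (0,6) (6,0) (6,0)
{D/H/Hi/a, D/H/Hi/e, D/H/Mid/a, D/H/Mid/e, D/H/Lo/a, D/H/Lo/e} → row (8,2) (8,6) (6,0) (6,0)
{C/T/Hi/a, C/H/Hi/a} → row (9,6) (0,5) (6,0) (6,0)
{C/T/Hi/e, C/H/Hi/e} → row (9,6) (1,3) (6,0) (6,0)
{C/T/Mid/a, C/H/Mid/a} → row (5,8) (0,5) (6,0) (6,0)
{C/T/Mid/e, C/H/Mid/e} → row (5,8) (1,3) (6,0) (6,0)
{C/T/Lo/a, C/H/Lo/a} → row (8,0) (0,5) (6,0) (6,0)
{C/T/Lo/e, C/H/Lo/e} → row (8,0) (1,3) (6,0) (6,0)
That's 9 distinct rows out of 36 strategies.

9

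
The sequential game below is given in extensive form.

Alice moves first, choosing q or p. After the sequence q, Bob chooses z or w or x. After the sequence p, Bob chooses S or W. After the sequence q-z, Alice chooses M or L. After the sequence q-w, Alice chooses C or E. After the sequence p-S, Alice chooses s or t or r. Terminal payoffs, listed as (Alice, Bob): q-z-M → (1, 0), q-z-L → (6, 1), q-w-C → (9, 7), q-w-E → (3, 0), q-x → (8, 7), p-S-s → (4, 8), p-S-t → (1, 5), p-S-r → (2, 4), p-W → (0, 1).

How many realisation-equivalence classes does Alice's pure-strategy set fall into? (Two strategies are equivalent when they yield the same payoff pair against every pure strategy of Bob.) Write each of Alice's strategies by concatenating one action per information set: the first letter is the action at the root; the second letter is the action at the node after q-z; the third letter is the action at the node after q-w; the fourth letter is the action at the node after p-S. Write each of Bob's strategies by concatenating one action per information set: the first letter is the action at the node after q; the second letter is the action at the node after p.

Alice has 24 pure strategies: qMCs, qMCt, qMCr, qMEs, qMEt, qMEr, qLCs, qLCt, qLCr, qLEs, qLEt, qLEr, pMCs, pMCt, pMCr, pMEs, pMEt, pMEr, pLCs, pLCt, pLCr, pLEs, pLEt, pLEr. Columns: zS, zW, wS, wW, xS, xW.
{qMCs, qMCt, qMCr} → row (1,0) (1,0) (9,7) (9,7) (8,7) (8,7)
{qMEs, qMEt, qMEr} → row (1,0) (1,0) (3,0) (3,0) (8,7) (8,7)
{qLCs, qLCt, qLCr} → row (6,1) (6,1) (9,7) (9,7) (8,7) (8,7)
{qLEs, qLEt, qLEr} → row (6,1) (6,1) (3,0) (3,0) (8,7) (8,7)
{pMCs, pMEs, pLCs, pLEs} → row (4,8) (0,1) (4,8) (0,1) (4,8) (0,1)
{pMCt, pMEt, pLCt, pLEt} → row (1,5) (0,1) (1,5) (0,1) (1,5) (0,1)
{pMCr, pMEr, pLCr, pLEr} → row (2,4) (0,1) (2,4) (0,1) (2,4) (0,1)
That's 7 distinct rows out of 24 strategies.

7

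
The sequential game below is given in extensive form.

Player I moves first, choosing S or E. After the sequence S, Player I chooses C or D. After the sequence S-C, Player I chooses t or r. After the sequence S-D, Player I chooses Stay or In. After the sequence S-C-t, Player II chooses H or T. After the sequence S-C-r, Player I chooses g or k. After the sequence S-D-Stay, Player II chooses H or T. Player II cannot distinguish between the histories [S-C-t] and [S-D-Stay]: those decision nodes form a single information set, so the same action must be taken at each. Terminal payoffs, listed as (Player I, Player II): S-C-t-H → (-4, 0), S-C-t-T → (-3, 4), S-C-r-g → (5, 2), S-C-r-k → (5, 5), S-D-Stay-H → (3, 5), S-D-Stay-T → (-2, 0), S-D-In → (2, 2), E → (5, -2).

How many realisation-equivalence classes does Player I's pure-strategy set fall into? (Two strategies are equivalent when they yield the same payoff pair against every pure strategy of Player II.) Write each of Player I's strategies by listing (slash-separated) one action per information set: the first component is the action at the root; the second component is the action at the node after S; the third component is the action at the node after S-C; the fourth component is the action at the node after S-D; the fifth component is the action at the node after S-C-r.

6

Player I has 32 pure strategies: S/C/t/Stay/g, S/C/t/Stay/k, S/C/t/In/g, S/C/t/In/k, S/C/r/Stay/g, S/C/r/Stay/k, S/C/r/In/g, S/C/r/In/k, S/D/t/Stay/g, S/D/t/Stay/k, S/D/t/In/g, S/D/t/In/k, S/D/r/Stay/g, S/D/r/Stay/k, S/D/r/In/g, S/D/r/In/k, E/C/t/Stay/g, E/C/t/Stay/k, E/C/t/In/g, E/C/t/In/k, E/C/r/Stay/g, E/C/r/Stay/k, E/C/r/In/g, E/C/r/In/k, E/D/t/Stay/g, E/D/t/Stay/k, E/D/t/In/g, E/D/t/In/k, E/D/r/Stay/g, E/D/r/Stay/k, E/D/r/In/g, E/D/r/In/k. Columns: H, T.
{S/C/t/Stay/g, S/C/t/Stay/k, S/C/t/In/g, S/C/t/In/k} → row (-4,0) (-3,4)
{S/C/r/Stay/g, S/C/r/In/g} → row (5,2) (5,2)
{S/C/r/Stay/k, S/C/r/In/k} → row (5,5) (5,5)
{S/D/t/Stay/g, S/D/t/Stay/k, S/D/r/Stay/g, S/D/r/Stay/k} → row (3,5) (-2,0)
{S/D/t/In/g, S/D/t/In/k, S/D/r/In/g, S/D/r/In/k} → row (2,2) (2,2)
{E/C/t/Stay/g, E/C/t/Stay/k, E/C/t/In/g, E/C/t/In/k, E/C/r/Stay/g, E/C/r/Stay/k, E/C/r/In/g, E/C/r/In/k, E/D/t/Stay/g, E/D/t/Stay/k, E/D/t/In/g, E/D/t/In/k, E/D/r/Stay/g, E/D/r/Stay/k, E/D/r/In/g, E/D/r/In/k} → row (5,-2) (5,-2)
That's 6 distinct rows out of 32 strategies.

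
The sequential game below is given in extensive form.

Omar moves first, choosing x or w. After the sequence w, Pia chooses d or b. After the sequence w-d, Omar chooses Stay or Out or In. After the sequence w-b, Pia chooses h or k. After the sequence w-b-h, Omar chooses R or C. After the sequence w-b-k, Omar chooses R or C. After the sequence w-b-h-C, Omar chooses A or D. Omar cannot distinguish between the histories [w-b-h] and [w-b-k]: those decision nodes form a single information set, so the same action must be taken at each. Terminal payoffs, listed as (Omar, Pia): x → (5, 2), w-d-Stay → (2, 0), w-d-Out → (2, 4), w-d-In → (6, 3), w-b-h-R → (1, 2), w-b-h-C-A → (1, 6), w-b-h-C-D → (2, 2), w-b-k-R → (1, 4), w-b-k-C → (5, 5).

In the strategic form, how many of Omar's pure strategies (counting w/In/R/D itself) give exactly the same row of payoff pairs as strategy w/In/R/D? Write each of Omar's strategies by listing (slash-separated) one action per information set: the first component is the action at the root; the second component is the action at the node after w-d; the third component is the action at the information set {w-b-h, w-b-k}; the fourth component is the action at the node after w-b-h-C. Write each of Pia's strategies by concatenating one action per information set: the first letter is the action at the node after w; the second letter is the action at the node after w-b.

2

Row for w/In/R/D (columns dh, dk, bh, bk): (6,3) (6,3) (1,2) (1,4).
Under w/In/R/D, Omar's choice at the node after w-b-h-C can never be reached regardless of what Pia does, so varying those choices leaves every outcome unchanged.
Holding the reachable choices fixed and varying the unreachable one freely already gives 2 equivalent strategies.
No other strategy reproduces this row, so those 2 are the full class: w/In/R/A, w/In/R/D.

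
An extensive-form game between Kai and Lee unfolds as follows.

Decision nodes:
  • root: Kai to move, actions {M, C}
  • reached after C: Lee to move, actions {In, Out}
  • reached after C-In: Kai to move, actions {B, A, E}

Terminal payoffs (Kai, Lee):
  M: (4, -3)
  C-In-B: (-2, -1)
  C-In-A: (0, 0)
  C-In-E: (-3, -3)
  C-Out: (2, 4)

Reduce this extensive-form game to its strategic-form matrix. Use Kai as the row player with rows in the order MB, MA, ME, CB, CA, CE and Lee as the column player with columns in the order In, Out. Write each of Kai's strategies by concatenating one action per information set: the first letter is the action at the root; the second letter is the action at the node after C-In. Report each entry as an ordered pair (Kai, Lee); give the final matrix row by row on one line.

MB: (4,-3) (4,-3) | MA: (4,-3) (4,-3) | ME: (4,-3) (4,-3) | CB: (-2,-1) (2,4) | CA: (0,0) (2,4) | CE: (-3,-3) (2,4)

           In      Out
  MB   (4,-3)   (4,-3)
  MA   (4,-3)   (4,-3)
  ME   (4,-3)   (4,-3)
  CB  (-2,-1)    (2,4)
  CA    (0,0)    (2,4)
  CE  (-3,-3)    (2,4)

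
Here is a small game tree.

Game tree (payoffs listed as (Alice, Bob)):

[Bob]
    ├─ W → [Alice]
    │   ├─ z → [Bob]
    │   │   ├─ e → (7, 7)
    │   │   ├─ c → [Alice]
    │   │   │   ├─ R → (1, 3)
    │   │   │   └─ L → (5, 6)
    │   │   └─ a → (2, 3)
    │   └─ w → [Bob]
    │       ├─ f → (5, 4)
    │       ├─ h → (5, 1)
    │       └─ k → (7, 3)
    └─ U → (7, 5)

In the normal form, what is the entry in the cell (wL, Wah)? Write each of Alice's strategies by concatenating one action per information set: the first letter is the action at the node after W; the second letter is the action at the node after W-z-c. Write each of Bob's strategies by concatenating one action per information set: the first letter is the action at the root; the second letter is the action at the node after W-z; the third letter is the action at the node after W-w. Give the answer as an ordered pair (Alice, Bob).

(5, 1)

Trace the play path from the root:
  Bob plays W
  Alice plays w at [W]
  Bob plays h at [W-w]
→ terminal payoff (5, 1).
(Alice's choice at the node after W-z-c is never reached on this path, so it doesn't affect the outcome.)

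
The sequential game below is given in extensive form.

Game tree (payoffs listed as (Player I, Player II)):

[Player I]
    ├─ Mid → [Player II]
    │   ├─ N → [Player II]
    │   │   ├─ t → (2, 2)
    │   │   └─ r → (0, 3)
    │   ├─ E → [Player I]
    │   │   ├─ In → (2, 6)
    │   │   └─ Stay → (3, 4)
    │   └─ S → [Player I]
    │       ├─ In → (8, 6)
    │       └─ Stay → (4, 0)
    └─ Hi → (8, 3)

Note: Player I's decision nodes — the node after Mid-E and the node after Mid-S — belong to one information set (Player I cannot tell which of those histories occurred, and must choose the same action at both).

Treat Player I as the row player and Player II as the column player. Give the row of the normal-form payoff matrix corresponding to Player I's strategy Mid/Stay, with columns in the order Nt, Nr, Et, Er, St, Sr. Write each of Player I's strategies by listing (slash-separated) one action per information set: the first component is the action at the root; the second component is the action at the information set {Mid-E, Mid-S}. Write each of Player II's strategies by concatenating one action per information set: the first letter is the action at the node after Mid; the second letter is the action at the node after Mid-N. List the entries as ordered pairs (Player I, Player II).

vs Nt: Player I plays Mid → Player II plays N at [Mid] → Player II plays t at [Mid-N] → (2, 2)
vs Nr: Player I plays Mid → Player II plays N at [Mid] → Player II plays r at [Mid-N] → (0, 3)
vs Et: Player I plays Mid → Player II plays E at [Mid] → Player I plays Stay at [Mid-E] → (3, 4)
vs Er: Player I plays Mid → Player II plays E at [Mid] → Player I plays Stay at [Mid-E] → (3, 4)
vs St: Player I plays Mid → Player II plays S at [Mid] → Player I plays Stay at [Mid-S] → (4, 0)
vs Sr: Player I plays Mid → Player II plays S at [Mid] → Player I plays Stay at [Mid-S] → (4, 0)

(2,2) (0,3) (3,4) (3,4) (4,0) (4,0)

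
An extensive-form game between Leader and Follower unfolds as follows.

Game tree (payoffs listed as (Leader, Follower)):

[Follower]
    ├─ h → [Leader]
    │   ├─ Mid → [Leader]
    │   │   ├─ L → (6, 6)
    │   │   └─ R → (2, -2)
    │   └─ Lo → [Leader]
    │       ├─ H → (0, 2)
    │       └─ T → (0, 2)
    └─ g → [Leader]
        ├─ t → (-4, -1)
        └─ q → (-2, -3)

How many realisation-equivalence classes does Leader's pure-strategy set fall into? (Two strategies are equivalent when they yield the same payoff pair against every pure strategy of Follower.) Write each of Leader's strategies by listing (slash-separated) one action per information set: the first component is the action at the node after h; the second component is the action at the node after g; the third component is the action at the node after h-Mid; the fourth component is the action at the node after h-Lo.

6

Leader has 16 pure strategies: Mid/t/L/H, Mid/t/L/T, Mid/t/R/H, Mid/t/R/T, Mid/q/L/H, Mid/q/L/T, Mid/q/R/H, Mid/q/R/T, Lo/t/L/H, Lo/t/L/T, Lo/t/R/H, Lo/t/R/T, Lo/q/L/H, Lo/q/L/T, Lo/q/R/H, Lo/q/R/T. Columns: h, g.
{Mid/t/L/H, Mid/t/L/T} → row (6,6) (-4,-1)
{Mid/t/R/H, Mid/t/R/T} → row (2,-2) (-4,-1)
{Mid/q/L/H, Mid/q/L/T} → row (6,6) (-2,-3)
{Mid/q/R/H, Mid/q/R/T} → row (2,-2) (-2,-3)
{Lo/t/L/H, Lo/t/L/T, Lo/t/R/H, Lo/t/R/T} → row (0,2) (-4,-1)
{Lo/q/L/H, Lo/q/L/T, Lo/q/R/H, Lo/q/R/T} → row (0,2) (-2,-3)
That's 6 distinct rows out of 16 strategies.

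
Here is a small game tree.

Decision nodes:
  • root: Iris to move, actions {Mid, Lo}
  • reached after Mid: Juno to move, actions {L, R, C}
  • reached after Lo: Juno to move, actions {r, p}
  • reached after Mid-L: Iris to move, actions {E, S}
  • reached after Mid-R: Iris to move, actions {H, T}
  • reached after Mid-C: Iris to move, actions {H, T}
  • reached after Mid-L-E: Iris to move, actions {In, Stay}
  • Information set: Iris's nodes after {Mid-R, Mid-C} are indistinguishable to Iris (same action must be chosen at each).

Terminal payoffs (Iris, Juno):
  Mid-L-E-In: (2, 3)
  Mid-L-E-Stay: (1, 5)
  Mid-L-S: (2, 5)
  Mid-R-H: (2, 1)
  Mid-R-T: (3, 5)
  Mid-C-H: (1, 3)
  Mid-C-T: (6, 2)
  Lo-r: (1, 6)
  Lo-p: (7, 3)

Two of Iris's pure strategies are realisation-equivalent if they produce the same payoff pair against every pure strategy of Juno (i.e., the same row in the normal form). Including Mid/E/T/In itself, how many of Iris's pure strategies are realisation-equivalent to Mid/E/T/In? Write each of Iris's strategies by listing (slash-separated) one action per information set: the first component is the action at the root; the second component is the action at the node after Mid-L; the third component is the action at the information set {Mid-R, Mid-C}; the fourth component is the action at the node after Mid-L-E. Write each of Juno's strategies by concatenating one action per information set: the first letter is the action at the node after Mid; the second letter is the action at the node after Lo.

1

Row for Mid/E/T/In (columns Lr, Lp, Rr, Rp, Cr, Cp): (2,3) (2,3) (3,5) (3,5) (6,2) (6,2).
Every one of Iris's information sets is on the play path for some reply by Juno when Iris follows Mid/E/T/In.
Changing the action at any of them therefore changes at least one column, so only Mid/E/T/In itself gives this row.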